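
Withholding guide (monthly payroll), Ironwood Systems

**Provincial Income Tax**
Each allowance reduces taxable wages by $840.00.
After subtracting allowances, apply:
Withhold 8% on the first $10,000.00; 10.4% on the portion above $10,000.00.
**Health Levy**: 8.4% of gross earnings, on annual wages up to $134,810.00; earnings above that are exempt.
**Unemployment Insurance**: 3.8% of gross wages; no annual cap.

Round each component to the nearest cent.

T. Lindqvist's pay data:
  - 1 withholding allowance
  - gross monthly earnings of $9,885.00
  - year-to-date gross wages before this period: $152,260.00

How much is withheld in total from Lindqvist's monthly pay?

Provincial Income Tax: taxable = $9,885.00 − 1×$840.00 = $9,045.00
  8% × $9,045.00 = $723.60
Health Levy: YTD $152,260.00 ≥ cap $134,810.00 → $0.00
Unemployment Insurance: 3.8% × $9,885.00 = $375.63
Total: $723.60 + $0.00 + $375.63 = $1,099.23

$1,099.23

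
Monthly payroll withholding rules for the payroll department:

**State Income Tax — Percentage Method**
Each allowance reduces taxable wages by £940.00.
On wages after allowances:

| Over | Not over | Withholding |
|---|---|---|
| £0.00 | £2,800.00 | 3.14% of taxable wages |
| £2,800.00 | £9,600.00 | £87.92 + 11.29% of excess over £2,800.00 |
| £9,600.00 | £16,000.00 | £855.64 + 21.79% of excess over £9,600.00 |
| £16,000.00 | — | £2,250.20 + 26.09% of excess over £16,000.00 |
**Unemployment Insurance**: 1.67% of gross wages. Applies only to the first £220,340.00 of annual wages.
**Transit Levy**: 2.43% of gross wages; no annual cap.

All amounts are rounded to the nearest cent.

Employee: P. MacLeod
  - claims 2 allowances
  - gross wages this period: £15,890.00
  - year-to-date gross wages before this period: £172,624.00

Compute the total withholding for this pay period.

£2,468.07

State Income Tax: taxable = £15,890.00 − 2×£940.00 = £14,010.00
  £855.64 + 21.79% × (£14,010.00 − £9,600.00) = £855.64 + 21.79% × £4,410.00 = £1,816.58
Unemployment Insurance: 1.67% × £15,890.00 = £265.36
Transit Levy: 2.43% × £15,890.00 = £386.13
Total: £1,816.58 + £265.36 + £386.13 = £2,468.07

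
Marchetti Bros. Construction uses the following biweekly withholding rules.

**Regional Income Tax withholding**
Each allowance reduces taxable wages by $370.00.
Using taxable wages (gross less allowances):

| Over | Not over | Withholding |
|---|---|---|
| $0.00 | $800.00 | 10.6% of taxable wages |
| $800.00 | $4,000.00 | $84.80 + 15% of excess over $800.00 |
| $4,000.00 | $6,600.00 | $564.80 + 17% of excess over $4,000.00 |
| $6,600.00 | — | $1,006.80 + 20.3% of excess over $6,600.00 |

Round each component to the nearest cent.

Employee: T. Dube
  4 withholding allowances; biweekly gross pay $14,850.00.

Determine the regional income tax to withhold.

$2,381.11

Regional Income Tax: taxable = $14,850.00 − 4×$370.00 = $13,370.00
  $1,006.80 + 20.3% × ($13,370.00 − $6,600.00) = $1,006.80 + 20.3% × $6,770.00 = $2,381.11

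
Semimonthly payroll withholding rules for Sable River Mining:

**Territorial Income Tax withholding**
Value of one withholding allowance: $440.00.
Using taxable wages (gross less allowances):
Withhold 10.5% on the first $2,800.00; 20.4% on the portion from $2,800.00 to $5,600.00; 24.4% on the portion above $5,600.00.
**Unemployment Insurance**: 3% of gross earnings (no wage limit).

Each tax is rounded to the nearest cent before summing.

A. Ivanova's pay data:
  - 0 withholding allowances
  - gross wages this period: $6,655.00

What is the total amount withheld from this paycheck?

$1,322.27

Territorial Income Tax: taxable = $6,655.00
  $865.20 + 24.4% × ($6,655.00 − $5,600.00) = $865.20 + 24.4% × $1,055.00 = $1,122.62
Unemployment Insurance: 3% × $6,655.00 = $199.65
Total: $1,122.62 + $199.65 = $1,322.27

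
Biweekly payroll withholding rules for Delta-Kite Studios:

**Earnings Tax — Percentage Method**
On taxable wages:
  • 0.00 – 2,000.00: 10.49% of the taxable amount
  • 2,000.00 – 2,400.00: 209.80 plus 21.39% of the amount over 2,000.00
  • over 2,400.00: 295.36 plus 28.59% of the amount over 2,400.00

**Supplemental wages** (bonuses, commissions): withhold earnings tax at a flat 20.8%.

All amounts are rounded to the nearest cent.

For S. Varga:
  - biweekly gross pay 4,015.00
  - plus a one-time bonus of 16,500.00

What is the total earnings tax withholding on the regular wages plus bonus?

4,189.09

Earnings Tax: taxable = 4,015.00
  295.36 + 28.59% × (4,015.00 − 2,400.00) = 295.36 + 28.59% × 1,615.00 = 757.09
Supplemental (20.8% flat on bonus): 20.8% × 16,500.00 = 3,432.00
Total earnings tax: 757.09 + 3,432.00 = 4,189.09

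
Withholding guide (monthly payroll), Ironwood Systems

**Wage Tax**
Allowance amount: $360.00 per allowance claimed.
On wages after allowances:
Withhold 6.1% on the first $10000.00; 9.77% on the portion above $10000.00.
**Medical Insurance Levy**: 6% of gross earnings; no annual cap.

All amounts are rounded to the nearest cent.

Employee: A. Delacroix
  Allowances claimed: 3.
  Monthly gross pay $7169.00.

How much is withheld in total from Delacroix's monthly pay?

Wage Tax: taxable = $7169.00 − 3×$360.00 = $6089.00
  6.1% × $6089.00 = $371.43
Medical Insurance Levy: 6% × $7169.00 = $430.14
Total: $371.43 + $430.14 = $801.57

$801.57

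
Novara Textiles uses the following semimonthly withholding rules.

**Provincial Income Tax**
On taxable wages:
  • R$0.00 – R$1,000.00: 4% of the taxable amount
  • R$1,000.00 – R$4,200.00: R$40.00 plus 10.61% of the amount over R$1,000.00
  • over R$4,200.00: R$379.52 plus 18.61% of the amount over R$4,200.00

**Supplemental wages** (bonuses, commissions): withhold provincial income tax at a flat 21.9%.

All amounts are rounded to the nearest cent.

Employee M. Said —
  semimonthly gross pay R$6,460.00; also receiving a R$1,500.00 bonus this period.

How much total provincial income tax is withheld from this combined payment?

Provincial Income Tax: taxable = R$6,460.00
  R$379.52 + 18.61% × (R$6,460.00 − R$4,200.00) = R$379.52 + 18.61% × R$2,260.00 = R$800.11
Supplemental (21.9% flat on bonus): 21.9% × R$1,500.00 = R$328.50
Total provincial income tax: R$800.11 + R$328.50 = R$1,128.61

R$1,128.61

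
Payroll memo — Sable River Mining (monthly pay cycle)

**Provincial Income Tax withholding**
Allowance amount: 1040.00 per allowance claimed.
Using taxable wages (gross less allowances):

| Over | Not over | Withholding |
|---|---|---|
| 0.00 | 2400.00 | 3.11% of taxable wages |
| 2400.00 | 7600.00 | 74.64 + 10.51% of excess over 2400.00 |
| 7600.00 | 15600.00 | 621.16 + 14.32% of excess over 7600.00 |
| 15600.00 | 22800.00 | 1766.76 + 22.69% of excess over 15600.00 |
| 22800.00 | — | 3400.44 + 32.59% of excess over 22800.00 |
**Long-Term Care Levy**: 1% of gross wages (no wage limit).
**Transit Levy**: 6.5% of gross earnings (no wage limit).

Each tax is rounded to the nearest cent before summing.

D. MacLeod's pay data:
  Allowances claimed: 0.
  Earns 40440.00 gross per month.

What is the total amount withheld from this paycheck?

Provincial Income Tax: taxable = 40440.00
  3400.44 + 32.59% × (40440.00 − 22800.00) = 3400.44 + 32.59% × 17640.00 = 9149.32
Long-Term Care Levy: 1% × 40440.00 = 404.40
Transit Levy: 6.5% × 40440.00 = 2628.60
Total: 9149.32 + 404.40 + 2628.60 = 12182.32

12182.32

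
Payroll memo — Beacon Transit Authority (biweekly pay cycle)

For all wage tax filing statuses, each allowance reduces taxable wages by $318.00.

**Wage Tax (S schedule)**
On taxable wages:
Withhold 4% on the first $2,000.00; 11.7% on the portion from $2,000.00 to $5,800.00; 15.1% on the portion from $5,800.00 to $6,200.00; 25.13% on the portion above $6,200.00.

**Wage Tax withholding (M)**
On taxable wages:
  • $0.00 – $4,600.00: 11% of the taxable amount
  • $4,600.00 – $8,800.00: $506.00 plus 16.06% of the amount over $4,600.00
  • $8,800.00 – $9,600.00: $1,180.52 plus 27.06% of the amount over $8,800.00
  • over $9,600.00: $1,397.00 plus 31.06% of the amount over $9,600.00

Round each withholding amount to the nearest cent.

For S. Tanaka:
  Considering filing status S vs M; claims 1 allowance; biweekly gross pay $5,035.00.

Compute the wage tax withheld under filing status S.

$397.89

Wage Tax (S): taxable = $5,035.00 − 1×$318.00 = $4,717.00
  $80.00 + 11.7% × ($4,717.00 − $2,000.00) = $80.00 + 11.7% × $2,717.00 = $397.89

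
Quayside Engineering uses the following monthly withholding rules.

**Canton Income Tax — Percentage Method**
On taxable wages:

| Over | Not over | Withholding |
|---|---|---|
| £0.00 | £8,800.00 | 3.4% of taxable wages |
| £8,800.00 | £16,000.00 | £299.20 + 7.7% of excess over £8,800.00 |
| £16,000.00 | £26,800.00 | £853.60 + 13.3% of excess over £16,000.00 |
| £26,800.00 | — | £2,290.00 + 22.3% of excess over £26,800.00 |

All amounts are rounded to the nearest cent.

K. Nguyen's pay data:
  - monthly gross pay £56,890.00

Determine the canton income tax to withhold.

Canton Income Tax: taxable = £56,890.00
  £2,290.00 + 22.3% × (£56,890.00 − £26,800.00) = £2,290.00 + 22.3% × £30,090.00 = £9,000.07

£9,000.07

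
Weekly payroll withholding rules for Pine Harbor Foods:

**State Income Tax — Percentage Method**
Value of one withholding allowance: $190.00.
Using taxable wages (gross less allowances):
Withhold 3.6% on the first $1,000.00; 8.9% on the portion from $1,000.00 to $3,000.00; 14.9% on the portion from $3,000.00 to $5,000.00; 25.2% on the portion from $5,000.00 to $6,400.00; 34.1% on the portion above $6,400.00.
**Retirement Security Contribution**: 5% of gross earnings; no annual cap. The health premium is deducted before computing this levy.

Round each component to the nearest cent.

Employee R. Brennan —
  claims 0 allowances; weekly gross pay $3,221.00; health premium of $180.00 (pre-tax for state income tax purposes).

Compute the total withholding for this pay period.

$372.16

State Income Tax: taxable = $3,221.00 − $180.00 = $3,041.00
  $214.00 + 14.9% × ($3,041.00 − $3,000.00) = $214.00 + 14.9% × $41.00 = $220.11
Retirement Security Contribution: 5% × $3,041.00 = $152.05
Total: $220.11 + $152.05 = $372.16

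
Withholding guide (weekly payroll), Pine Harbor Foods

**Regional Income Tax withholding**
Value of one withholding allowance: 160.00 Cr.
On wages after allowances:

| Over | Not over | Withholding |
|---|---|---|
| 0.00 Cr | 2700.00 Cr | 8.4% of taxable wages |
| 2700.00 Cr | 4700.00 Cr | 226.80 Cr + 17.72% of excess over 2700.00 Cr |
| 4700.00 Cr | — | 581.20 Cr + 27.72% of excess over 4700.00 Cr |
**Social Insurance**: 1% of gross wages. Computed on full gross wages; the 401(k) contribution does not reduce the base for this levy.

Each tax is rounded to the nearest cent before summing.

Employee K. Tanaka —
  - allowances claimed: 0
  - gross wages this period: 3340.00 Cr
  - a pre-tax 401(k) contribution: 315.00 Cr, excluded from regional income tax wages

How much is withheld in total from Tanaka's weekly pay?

Regional Income Tax: taxable = 3340.00 Cr − 315.00 Cr = 3025.00 Cr
  226.80 Cr + 17.72% × (3025.00 Cr − 2700.00 Cr) = 226.80 Cr + 17.72% × 325.00 Cr = 284.39 Cr
Social Insurance: 1% × 3340.00 Cr = 33.40 Cr
Total: 284.39 Cr + 33.40 Cr = 317.79 Cr

317.79 Cr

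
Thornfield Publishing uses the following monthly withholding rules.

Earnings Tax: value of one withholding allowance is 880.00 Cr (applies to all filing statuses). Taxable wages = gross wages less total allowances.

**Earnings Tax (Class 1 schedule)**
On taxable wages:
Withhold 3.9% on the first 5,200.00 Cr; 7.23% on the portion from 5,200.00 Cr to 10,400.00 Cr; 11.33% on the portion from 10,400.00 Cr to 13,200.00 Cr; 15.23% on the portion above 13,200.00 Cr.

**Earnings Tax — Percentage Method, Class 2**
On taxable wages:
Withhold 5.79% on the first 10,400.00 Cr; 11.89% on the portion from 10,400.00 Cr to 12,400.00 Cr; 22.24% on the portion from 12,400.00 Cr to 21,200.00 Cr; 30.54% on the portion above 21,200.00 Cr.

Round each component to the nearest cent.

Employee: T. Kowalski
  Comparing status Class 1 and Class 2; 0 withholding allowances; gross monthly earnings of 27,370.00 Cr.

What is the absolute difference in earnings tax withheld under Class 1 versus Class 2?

Earnings Tax (Class 1): taxable = 27,370.00 Cr
  896.00 Cr + 15.23% × (27,370.00 Cr − 13,200.00 Cr) = 896.00 Cr + 15.23% × 14,170.00 Cr = 3,054.09 Cr
Earnings Tax (Class 2): taxable = 27,370.00 Cr
  2,797.08 Cr + 30.54% × (27,370.00 Cr − 21,200.00 Cr) = 2,797.08 Cr + 30.54% × 6,170.00 Cr = 4,681.40 Cr
Difference: |3,054.09 Cr − 4,681.40 Cr| = 1,627.31 Cr (higher under Class 2)

1,627.31 Cr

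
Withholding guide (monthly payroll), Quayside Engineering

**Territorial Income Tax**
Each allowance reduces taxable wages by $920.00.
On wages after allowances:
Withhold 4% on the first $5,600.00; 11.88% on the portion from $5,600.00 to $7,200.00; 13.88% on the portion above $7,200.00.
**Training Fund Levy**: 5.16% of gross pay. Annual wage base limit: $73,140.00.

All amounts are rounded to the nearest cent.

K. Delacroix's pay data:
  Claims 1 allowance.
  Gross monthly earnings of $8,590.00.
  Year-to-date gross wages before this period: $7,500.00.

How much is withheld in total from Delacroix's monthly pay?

Territorial Income Tax: taxable = $8,590.00 − 1×$920.00 = $7,670.00
  $414.08 + 13.88% × ($7,670.00 − $7,200.00) = $414.08 + 13.88% × $470.00 = $479.32
Training Fund Levy: 5.16% × $8,590.00 = $443.24
Total: $479.32 + $443.24 = $922.56

$922.56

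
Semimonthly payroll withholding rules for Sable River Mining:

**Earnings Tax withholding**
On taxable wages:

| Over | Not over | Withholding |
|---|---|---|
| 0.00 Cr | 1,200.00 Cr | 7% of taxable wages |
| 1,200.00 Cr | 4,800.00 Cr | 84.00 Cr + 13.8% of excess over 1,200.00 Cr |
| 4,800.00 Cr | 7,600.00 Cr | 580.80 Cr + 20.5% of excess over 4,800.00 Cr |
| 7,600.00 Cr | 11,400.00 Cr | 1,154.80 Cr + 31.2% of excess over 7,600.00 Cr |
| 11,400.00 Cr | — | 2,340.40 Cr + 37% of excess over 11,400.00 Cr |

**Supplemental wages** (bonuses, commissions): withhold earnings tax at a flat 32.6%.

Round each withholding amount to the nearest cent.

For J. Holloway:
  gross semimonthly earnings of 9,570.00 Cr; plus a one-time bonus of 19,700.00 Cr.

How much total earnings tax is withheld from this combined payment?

8,191.64 Cr

Earnings Tax: taxable = 9,570.00 Cr
  1,154.80 Cr + 31.2% × (9,570.00 Cr − 7,600.00 Cr) = 1,154.80 Cr + 31.2% × 1,970.00 Cr = 1,769.44 Cr
Supplemental (32.6% flat on bonus): 32.6% × 19,700.00 Cr = 6,422.20 Cr
Total earnings tax: 1,769.44 Cr + 6,422.20 Cr = 8,191.64 Cr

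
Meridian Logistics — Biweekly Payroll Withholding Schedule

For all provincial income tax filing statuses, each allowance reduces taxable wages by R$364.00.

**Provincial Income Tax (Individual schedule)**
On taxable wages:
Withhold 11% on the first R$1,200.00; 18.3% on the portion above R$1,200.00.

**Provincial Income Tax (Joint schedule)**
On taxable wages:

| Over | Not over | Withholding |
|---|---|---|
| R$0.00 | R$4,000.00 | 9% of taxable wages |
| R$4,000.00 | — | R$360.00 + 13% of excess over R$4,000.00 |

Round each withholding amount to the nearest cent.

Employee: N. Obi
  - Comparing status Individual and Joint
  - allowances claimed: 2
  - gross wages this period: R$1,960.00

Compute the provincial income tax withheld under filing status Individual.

R$137.86

Provincial Income Tax (Individual): taxable = R$1,960.00 − 2×R$364.00 = R$1,232.00
  R$132.00 + 18.3% × (R$1,232.00 − R$1,200.00) = R$132.00 + 18.3% × R$32.00 = R$137.86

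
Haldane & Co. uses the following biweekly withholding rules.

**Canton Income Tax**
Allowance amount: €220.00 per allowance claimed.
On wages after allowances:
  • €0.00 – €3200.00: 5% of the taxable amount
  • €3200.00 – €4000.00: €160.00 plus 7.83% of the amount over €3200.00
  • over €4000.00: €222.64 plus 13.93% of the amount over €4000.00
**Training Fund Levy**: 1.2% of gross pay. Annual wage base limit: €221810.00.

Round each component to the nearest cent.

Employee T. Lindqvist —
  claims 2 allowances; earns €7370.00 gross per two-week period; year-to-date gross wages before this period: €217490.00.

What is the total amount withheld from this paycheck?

Canton Income Tax: taxable = €7370.00 − 2×€220.00 = €6930.00
  €222.64 + 13.93% × (€6930.00 − €4000.00) = €222.64 + 13.93% × €2930.00 = €630.79
Training Fund Levy: cap €221810.00 − YTD €217490.00 = €4320.00 subject; 1.2% × €4320.00 = €51.84
Total: €630.79 + €51.84 = €682.63

€682.63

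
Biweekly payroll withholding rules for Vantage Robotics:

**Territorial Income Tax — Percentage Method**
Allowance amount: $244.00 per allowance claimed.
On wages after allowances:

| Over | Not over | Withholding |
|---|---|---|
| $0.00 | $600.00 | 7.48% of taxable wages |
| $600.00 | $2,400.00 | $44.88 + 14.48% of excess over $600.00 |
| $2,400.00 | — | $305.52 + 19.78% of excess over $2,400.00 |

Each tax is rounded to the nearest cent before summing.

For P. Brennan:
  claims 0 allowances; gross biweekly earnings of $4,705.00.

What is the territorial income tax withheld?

$761.45

Territorial Income Tax: taxable = $4,705.00
  $305.52 + 19.78% × ($4,705.00 − $2,400.00) = $305.52 + 19.78% × $2,305.00 = $761.45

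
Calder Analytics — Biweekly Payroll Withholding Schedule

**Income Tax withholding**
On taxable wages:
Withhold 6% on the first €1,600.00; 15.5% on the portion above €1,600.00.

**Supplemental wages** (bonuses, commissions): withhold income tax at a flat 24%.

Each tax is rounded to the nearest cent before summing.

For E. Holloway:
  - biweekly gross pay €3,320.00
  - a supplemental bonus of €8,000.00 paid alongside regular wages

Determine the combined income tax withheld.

Income Tax: taxable = €3,320.00
  €96.00 + 15.5% × (€3,320.00 − €1,600.00) = €96.00 + 15.5% × €1,720.00 = €362.60
Supplemental (24% flat on bonus): 24% × €8,000.00 = €1,920.00
Total income tax: €362.60 + €1,920.00 = €2,282.60

€2,282.60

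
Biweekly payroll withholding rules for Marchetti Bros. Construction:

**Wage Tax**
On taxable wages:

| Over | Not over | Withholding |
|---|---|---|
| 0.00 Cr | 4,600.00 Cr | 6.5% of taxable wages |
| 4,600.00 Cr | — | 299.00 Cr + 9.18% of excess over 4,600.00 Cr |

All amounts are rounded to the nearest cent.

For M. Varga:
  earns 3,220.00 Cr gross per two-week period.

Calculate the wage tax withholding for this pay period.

209.30 Cr

Wage Tax: taxable = 3,220.00 Cr
  6.5% × 3,220.00 Cr = 209.30 Cr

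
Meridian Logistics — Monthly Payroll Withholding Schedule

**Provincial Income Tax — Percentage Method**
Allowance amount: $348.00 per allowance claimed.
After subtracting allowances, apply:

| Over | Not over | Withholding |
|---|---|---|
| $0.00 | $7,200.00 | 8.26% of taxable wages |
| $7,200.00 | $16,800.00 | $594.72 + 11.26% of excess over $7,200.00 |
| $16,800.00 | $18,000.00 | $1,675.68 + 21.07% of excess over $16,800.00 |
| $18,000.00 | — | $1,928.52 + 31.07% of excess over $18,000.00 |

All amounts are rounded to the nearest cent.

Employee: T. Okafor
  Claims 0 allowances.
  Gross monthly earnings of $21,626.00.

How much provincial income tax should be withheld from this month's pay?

Provincial Income Tax: taxable = $21,626.00
  $1,928.52 + 31.07% × ($21,626.00 − $18,000.00) = $1,928.52 + 31.07% × $3,626.00 = $3,055.12

$3,055.12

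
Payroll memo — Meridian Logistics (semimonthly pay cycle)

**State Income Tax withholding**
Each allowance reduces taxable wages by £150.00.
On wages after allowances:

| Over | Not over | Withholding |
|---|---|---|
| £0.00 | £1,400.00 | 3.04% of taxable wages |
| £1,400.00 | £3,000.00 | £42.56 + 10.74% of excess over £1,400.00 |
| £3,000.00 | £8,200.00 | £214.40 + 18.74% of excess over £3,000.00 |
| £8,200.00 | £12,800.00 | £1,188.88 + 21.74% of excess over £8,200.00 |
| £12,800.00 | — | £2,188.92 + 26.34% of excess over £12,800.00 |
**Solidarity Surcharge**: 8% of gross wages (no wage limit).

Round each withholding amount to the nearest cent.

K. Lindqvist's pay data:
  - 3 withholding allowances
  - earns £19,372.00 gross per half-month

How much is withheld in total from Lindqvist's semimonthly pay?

£5,351.21

State Income Tax: taxable = £19,372.00 − 3×£150.00 = £18,922.00
  £2,188.92 + 26.34% × (£18,922.00 − £12,800.00) = £2,188.92 + 26.34% × £6,122.00 = £3,801.45
Solidarity Surcharge: 8% × £19,372.00 = £1,549.76
Total: £3,801.45 + £1,549.76 = £5,351.21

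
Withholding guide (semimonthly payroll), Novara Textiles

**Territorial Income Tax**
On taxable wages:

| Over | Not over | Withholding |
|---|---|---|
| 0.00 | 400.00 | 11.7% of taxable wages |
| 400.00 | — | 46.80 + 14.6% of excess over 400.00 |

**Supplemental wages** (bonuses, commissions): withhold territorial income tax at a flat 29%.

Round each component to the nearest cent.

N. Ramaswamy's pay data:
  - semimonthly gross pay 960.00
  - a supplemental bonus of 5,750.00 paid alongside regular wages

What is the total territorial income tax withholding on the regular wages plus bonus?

1,796.06

Territorial Income Tax: taxable = 960.00
  46.80 + 14.6% × (960.00 − 400.00) = 46.80 + 14.6% × 560.00 = 128.56
Supplemental (29% flat on bonus): 29% × 5,750.00 = 1,667.50
Total territorial income tax: 128.56 + 1,667.50 = 1,796.06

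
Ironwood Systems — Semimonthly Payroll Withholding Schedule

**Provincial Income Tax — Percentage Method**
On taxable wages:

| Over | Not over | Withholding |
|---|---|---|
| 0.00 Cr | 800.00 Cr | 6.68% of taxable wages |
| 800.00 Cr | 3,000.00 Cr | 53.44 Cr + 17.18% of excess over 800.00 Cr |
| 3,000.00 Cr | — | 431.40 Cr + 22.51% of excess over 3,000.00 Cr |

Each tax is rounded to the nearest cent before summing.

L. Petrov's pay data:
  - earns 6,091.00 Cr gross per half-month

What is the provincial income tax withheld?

1,127.18 Cr

Provincial Income Tax: taxable = 6,091.00 Cr
  431.40 Cr + 22.51% × (6,091.00 Cr − 3,000.00 Cr) = 431.40 Cr + 22.51% × 3,091.00 Cr = 1,127.18 Cr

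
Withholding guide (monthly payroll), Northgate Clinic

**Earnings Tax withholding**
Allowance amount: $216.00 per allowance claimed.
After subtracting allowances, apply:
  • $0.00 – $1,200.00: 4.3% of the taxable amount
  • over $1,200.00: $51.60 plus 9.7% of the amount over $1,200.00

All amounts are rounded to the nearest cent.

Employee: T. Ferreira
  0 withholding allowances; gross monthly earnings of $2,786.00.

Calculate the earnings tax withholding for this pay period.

$205.44

Earnings Tax: taxable = $2,786.00
  $51.60 + 9.7% × ($2,786.00 − $1,200.00) = $51.60 + 9.7% × $1,586.00 = $205.44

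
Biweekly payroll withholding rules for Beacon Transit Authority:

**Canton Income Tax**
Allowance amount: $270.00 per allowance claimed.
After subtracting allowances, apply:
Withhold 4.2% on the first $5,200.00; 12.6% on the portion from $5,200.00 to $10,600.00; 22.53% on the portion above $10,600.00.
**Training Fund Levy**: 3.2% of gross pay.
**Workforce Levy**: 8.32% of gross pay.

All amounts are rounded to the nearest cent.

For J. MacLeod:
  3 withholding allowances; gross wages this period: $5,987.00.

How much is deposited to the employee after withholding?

$5,079.87

Canton Income Tax: taxable = $5,987.00 − 3×$270.00 = $5,177.00
  4.2% × $5,177.00 = $217.43
Training Fund Levy: 3.2% × $5,987.00 = $191.58
Workforce Levy: 8.32% × $5,987.00 = $498.12
Total withheld: $217.43 + $191.58 + $498.12 = $907.13
Net pay: $5,987.00 − $907.13 = $5,079.87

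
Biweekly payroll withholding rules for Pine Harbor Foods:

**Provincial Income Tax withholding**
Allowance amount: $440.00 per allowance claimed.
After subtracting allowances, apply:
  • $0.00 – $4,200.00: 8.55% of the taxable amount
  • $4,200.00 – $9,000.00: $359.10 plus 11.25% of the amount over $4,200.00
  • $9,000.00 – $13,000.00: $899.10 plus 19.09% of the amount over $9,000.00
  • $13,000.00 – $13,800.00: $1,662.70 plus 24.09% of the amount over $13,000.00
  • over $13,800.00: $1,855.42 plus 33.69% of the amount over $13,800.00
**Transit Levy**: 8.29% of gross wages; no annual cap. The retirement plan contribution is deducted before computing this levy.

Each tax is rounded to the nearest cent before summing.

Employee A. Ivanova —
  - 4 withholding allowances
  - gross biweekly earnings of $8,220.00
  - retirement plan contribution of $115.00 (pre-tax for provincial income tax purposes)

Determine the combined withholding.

$1,272.31

Provincial Income Tax: taxable = $8,220.00 − $115.00 − 4×$440.00 = $6,345.00
  $359.10 + 11.25% × ($6,345.00 − $4,200.00) = $359.10 + 11.25% × $2,145.00 = $600.41
Transit Levy: 8.29% × $8,105.00 = $671.90
Total: $600.41 + $671.90 = $1,272.31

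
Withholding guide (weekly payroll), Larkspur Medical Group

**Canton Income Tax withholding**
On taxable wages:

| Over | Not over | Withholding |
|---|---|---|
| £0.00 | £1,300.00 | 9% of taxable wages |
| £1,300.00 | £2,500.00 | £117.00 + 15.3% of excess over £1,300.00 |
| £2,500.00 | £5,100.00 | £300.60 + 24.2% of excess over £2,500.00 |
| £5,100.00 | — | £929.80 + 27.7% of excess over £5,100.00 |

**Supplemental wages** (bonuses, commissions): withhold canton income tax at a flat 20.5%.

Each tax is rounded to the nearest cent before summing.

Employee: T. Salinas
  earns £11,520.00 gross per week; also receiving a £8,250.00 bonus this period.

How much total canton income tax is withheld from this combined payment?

Canton Income Tax: taxable = £11,520.00
  £929.80 + 27.7% × (£11,520.00 − £5,100.00) = £929.80 + 27.7% × £6,420.00 = £2,708.14
Supplemental (20.5% flat on bonus): 20.5% × £8,250.00 = £1,691.25
Total canton income tax: £2,708.14 + £1,691.25 = £4,399.39

£4,399.39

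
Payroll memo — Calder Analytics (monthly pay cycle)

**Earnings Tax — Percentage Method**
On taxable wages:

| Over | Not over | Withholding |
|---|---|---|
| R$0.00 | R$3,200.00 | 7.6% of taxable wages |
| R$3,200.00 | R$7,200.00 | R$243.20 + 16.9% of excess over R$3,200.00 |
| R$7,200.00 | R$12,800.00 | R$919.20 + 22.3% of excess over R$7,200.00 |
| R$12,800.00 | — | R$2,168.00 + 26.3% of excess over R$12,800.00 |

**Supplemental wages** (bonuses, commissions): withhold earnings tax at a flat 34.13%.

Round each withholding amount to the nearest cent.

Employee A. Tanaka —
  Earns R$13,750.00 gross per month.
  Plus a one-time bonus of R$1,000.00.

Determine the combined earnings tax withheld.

R$2,759.15

Earnings Tax: taxable = R$13,750.00
  R$2,168.00 + 26.3% × (R$13,750.00 − R$12,800.00) = R$2,168.00 + 26.3% × R$950.00 = R$2,417.85
Supplemental (34.13% flat on bonus): 34.13% × R$1,000.00 = R$341.30
Total earnings tax: R$2,417.85 + R$341.30 = R$2,759.15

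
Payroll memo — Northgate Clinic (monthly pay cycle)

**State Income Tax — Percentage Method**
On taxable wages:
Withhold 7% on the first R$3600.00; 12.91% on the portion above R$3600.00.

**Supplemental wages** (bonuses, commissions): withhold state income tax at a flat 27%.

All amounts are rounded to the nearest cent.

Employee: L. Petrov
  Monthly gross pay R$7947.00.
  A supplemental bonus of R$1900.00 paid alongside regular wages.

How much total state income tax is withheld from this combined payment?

State Income Tax: taxable = R$7947.00
  R$252.00 + 12.91% × (R$7947.00 − R$3600.00) = R$252.00 + 12.91% × R$4347.00 = R$813.20
Supplemental (27% flat on bonus): 27% × R$1900.00 = R$513.00
Total state income tax: R$813.20 + R$513.00 = R$1326.20

R$1326.20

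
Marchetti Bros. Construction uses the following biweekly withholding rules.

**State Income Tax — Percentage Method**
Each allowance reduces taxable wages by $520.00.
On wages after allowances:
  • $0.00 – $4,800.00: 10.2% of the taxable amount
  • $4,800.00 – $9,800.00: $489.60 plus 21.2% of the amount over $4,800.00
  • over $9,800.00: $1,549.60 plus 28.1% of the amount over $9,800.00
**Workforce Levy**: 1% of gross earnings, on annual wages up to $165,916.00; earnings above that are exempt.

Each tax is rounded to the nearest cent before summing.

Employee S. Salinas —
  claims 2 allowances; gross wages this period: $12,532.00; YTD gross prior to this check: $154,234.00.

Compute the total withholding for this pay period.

State Income Tax: taxable = $12,532.00 − 2×$520.00 = $11,492.00
  $1,549.60 + 28.1% × ($11,492.00 − $9,800.00) = $1,549.60 + 28.1% × $1,692.00 = $2,025.05
Workforce Levy: cap $165,916.00 − YTD $154,234.00 = $11,682.00 subject; 1% × $11,682.00 = $116.82
Total: $2,025.05 + $116.82 = $2,141.87

$2,141.87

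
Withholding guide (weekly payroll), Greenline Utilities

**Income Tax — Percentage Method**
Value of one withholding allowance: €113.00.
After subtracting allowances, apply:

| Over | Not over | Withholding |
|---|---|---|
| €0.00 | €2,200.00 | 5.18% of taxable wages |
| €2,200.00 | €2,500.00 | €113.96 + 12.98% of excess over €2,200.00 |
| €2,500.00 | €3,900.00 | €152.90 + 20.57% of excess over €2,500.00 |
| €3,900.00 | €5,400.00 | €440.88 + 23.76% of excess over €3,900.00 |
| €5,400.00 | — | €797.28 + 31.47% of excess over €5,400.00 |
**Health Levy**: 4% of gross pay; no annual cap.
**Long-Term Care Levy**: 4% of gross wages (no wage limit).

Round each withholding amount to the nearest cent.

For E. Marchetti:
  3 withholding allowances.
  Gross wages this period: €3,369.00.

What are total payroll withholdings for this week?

€531.44

Income Tax: taxable = €3,369.00 − 3×€113.00 = €3,030.00
  €152.90 + 20.57% × (€3,030.00 − €2,500.00) = €152.90 + 20.57% × €530.00 = €261.92
Health Levy: 4% × €3,369.00 = €134.76
Long-Term Care Levy: 4% × €3,369.00 = €134.76
Total: €261.92 + €134.76 + €134.76 = €531.44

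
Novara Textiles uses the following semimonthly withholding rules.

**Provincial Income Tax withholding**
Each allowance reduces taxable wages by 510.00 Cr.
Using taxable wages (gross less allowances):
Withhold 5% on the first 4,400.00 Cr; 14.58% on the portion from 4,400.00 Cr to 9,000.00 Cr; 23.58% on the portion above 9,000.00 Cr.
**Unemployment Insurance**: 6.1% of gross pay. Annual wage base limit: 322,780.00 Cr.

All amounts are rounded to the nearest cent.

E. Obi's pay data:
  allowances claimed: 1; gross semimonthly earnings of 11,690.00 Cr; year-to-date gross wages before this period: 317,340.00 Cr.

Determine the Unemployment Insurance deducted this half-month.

331.84 Cr

Unemployment Insurance: cap 322,780.00 Cr − YTD 317,340.00 Cr = 5,440.00 Cr subject; 6.1% × 5,440.00 Cr = 331.84 Cr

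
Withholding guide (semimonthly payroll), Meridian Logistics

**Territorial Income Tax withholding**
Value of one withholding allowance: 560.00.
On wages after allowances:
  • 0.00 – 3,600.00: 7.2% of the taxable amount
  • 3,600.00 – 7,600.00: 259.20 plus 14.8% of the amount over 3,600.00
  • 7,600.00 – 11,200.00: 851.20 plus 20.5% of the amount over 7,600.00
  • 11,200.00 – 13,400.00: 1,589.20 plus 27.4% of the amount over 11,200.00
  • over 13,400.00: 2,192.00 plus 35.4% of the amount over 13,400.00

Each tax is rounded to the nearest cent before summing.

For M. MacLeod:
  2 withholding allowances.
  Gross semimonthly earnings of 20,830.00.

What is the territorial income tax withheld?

4,425.74

Territorial Income Tax: taxable = 20,830.00 − 2×560.00 = 19,710.00
  2,192.00 + 35.4% × (19,710.00 − 13,400.00) = 2,192.00 + 35.4% × 6,310.00 = 4,425.74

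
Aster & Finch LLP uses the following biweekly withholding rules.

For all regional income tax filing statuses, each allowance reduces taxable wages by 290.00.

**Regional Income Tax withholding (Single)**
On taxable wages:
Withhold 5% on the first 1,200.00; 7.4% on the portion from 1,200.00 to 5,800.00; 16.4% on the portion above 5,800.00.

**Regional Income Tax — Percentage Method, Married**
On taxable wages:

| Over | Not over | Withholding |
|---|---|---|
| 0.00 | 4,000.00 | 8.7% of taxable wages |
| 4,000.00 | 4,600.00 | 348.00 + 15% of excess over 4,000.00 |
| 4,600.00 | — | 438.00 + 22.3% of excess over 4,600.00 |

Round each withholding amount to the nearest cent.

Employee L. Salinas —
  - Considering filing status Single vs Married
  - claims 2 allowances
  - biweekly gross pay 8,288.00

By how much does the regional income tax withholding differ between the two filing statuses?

417.77

Regional Income Tax (Single): taxable = 8,288.00 − 2×290.00 = 7,708.00
  400.40 + 16.4% × (7,708.00 − 5,800.00) = 400.40 + 16.4% × 1,908.00 = 713.31
Regional Income Tax (Married): taxable = 8,288.00 − 2×290.00 = 7,708.00
  438.00 + 22.3% × (7,708.00 − 4,600.00) = 438.00 + 22.3% × 3,108.00 = 1,131.08
Difference: |713.31 − 1,131.08| = 417.77 (higher under Married)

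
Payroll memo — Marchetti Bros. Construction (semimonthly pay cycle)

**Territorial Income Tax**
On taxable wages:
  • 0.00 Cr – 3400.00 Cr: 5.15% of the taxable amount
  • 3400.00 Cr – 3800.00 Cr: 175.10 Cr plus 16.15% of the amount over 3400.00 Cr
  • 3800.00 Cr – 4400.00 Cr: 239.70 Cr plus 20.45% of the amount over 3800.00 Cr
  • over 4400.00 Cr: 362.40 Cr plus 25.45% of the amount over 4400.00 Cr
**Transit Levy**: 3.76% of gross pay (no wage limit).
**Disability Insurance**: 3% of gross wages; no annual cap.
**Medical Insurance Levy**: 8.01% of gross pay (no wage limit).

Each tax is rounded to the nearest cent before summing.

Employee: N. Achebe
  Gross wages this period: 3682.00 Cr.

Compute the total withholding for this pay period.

764.47 Cr

Territorial Income Tax: taxable = 3682.00 Cr
  175.10 Cr + 16.15% × (3682.00 Cr − 3400.00 Cr) = 175.10 Cr + 16.15% × 282.00 Cr = 220.64 Cr
Transit Levy: 3.76% × 3682.00 Cr = 138.44 Cr
Disability Insurance: 3% × 3682.00 Cr = 110.46 Cr
Medical Insurance Levy: 8.01% × 3682.00 Cr = 294.93 Cr
Total: 220.64 Cr + 138.44 Cr + 110.46 Cr + 294.93 Cr = 764.47 Cr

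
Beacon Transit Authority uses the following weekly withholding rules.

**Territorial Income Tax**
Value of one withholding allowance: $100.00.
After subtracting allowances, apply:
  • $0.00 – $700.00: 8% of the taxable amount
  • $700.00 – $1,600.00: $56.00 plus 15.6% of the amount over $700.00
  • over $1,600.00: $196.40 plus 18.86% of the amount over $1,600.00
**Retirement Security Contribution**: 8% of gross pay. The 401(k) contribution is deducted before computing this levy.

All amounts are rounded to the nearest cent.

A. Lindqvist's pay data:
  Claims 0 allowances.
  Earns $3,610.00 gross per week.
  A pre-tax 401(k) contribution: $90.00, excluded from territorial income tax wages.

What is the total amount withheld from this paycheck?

Territorial Income Tax: taxable = $3,610.00 − $90.00 = $3,520.00
  $196.40 + 18.86% × ($3,520.00 − $1,600.00) = $196.40 + 18.86% × $1,920.00 = $558.51
Retirement Security Contribution: 8% × $3,520.00 = $281.60
Total: $558.51 + $281.60 = $840.11

$840.11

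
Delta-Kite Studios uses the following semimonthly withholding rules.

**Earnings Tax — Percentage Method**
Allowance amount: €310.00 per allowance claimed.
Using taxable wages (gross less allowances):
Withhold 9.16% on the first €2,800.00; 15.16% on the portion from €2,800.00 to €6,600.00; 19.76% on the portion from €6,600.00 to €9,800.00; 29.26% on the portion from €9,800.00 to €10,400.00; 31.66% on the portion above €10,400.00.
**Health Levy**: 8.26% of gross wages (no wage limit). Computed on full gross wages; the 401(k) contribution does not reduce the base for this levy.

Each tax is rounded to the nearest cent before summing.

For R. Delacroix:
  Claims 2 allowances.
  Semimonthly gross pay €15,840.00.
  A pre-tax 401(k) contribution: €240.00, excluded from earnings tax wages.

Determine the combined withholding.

Earnings Tax: taxable = €15,840.00 − €240.00 − 2×€310.00 = €14,980.00
  €1,640.44 + 31.66% × (€14,980.00 − €10,400.00) = €1,640.44 + 31.66% × €4,580.00 = €3,090.47
Health Levy: 8.26% × €15,840.00 = €1,308.38
Total: €3,090.47 + €1,308.38 = €4,398.85

€4,398.85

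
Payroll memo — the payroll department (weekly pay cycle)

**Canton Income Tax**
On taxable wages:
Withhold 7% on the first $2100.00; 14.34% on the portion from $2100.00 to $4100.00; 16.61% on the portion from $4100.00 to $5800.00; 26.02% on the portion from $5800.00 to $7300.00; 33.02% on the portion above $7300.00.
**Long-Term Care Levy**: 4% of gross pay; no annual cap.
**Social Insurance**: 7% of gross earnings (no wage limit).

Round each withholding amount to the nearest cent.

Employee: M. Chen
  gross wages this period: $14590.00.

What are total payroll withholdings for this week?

Canton Income Tax: taxable = $14590.00
  $1106.47 + 33.02% × ($14590.00 − $7300.00) = $1106.47 + 33.02% × $7290.00 = $3513.63
Long-Term Care Levy: 4% × $14590.00 = $583.60
Social Insurance: 7% × $14590.00 = $1021.30
Total: $3513.63 + $583.60 + $1021.30 = $5118.53

$5118.53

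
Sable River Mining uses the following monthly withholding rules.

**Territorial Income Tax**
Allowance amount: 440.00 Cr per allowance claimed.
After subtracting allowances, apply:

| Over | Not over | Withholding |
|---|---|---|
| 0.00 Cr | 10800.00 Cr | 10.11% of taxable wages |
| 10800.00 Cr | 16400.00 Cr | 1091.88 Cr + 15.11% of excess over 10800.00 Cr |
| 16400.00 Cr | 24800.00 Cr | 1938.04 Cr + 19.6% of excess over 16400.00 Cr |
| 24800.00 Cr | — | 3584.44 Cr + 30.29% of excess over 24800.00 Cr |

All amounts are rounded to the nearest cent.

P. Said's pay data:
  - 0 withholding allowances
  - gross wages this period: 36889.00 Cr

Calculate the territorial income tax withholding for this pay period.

7246.20 Cr

Territorial Income Tax: taxable = 36889.00 Cr
  3584.44 Cr + 30.29% × (36889.00 Cr − 24800.00 Cr) = 3584.44 Cr + 30.29% × 12089.00 Cr = 7246.20 Cr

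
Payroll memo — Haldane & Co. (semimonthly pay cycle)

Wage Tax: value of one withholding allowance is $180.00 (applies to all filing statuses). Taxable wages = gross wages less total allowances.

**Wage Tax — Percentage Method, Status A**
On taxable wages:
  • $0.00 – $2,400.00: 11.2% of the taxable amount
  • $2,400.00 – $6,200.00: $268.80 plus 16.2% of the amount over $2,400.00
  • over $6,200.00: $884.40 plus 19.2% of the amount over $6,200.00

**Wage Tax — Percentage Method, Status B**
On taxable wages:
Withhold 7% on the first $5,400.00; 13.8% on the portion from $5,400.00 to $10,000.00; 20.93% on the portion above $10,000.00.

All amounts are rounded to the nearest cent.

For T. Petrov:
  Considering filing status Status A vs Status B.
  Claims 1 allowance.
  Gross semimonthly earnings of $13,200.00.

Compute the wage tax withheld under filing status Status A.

Wage Tax (Status A): taxable = $13,200.00 − 1×$180.00 = $13,020.00
  $884.40 + 19.2% × ($13,020.00 − $6,200.00) = $884.40 + 19.2% × $6,820.00 = $2,193.84

$2,193.84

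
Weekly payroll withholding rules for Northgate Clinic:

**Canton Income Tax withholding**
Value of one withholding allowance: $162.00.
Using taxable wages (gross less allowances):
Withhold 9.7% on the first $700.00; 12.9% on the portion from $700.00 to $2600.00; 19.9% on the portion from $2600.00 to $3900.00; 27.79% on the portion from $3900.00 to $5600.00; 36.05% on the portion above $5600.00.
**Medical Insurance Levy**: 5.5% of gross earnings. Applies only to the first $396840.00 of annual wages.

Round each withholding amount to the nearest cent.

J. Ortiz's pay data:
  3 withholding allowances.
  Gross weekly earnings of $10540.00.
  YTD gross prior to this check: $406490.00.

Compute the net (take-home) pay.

$7890.20

Canton Income Tax: taxable = $10540.00 − 3×$162.00 = $10054.00
  $1044.13 + 36.05% × ($10054.00 − $5600.00) = $1044.13 + 36.05% × $4454.00 = $2649.80
Medical Insurance Levy: YTD $406490.00 ≥ cap $396840.00 → $0.00
Total withheld: $2649.80 + $0.00 = $2649.80
Net pay: $10540.00 − $2649.80 = $7890.20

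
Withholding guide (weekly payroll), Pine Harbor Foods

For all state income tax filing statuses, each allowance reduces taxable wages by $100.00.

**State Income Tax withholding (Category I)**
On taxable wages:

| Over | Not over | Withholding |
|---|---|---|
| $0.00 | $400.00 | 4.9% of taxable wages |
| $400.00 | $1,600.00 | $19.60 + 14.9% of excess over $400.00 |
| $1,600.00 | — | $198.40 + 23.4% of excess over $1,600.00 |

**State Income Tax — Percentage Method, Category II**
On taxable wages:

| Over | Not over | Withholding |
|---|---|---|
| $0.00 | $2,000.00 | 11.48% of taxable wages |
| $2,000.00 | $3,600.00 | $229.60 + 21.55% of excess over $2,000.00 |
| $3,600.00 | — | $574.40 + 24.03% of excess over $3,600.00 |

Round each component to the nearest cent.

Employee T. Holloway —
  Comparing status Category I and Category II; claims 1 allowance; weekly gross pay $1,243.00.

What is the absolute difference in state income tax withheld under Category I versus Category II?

State Income Tax (Category I): taxable = $1,243.00 − 1×$100.00 = $1,143.00
  $19.60 + 14.9% × ($1,143.00 − $400.00) = $19.60 + 14.9% × $743.00 = $130.31
State Income Tax (Category II): taxable = $1,243.00 − 1×$100.00 = $1,143.00
  11.48% × $1,143.00 = $131.22
Difference: |$130.31 − $131.22| = $0.91 (higher under Category II)

$0.91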